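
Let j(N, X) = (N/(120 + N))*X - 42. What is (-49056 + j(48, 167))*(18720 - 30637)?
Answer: 4091725784/7 ≈ 5.8453e+8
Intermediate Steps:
j(N, X) = -42 + N*X/(120 + N) (j(N, X) = (N/(120 + N))*X - 42 = N*X/(120 + N) - 42 = -42 + N*X/(120 + N))
(-49056 + j(48, 167))*(18720 - 30637) = (-49056 + (-5040 - 42*48 + 48*167)/(120 + 48))*(18720 - 30637) = (-49056 + (-5040 - 2016 + 8016)/168)*(-11917) = (-49056 + (1/168)*960)*(-11917) = (-49056 + 40/7)*(-11917) = -343352/7*(-11917) = 4091725784/7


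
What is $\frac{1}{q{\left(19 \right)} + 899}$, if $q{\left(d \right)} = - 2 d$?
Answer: $\frac{1}{861} \approx 0.0011614$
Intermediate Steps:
$\frac{1}{q{\left(19 \right)} + 899} = \frac{1}{\left(-2\right) 19 + 899} = \frac{1}{-38 + 899} = \frac{1}{861}$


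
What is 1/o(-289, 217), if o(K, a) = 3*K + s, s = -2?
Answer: -1/869 ≈ -0.0011507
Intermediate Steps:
o(K, a) = -2 + 3*K (o(K, a) = 3*K - 2 = -2 + 3*K)
1/o(-289, 217) = 1/(-2 + 3*(-289)) = 1/(-2 - 867) = 1/(-869) = -1/869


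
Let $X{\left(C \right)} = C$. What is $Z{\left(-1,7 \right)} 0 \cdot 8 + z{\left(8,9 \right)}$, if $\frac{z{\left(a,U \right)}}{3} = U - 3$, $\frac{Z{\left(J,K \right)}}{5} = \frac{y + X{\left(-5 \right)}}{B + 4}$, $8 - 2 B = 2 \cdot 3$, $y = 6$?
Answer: $18$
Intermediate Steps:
$B = 1$ ($B = 4 - \frac{2 \cdot 3}{2} = 4 - 3 = 1$)
$Z{\left(J,K \right)} = 1$ ($Z{\left(J,K \right)} = 5 \frac{6 - 5}{1 + 4} = 5 \cdot 1 \cdot \frac{1}{5} = 5 \cdot \frac{1}{5} = 1$)
$z{\left(a,U \right)} = -9 + 3 U$ ($z{\left(a,U \right)} = 3 \left(U - 3\right) = 3 \left(-3 + U\right) = -9 + 3 U$)
$Z{\left(-1,7 \right)} 0 \cdot 8 + z{\left(8,9 \right)} = 1 \cdot 0 \cdot 8 + \left(-9 + 3 \cdot 9\right) = 1 \cdot 0 + \left(-9 + 27\right) = 0 + 18 = 18$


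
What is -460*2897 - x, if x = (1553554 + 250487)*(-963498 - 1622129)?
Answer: 4664575786087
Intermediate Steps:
x = -4664577118707 (x = 1804041*(-2585627) = -4664577118707)
-460*2897 - x = -460*2897 - 1*(-4664577118707) = -1332620 + 4664577118707 = 4664575786087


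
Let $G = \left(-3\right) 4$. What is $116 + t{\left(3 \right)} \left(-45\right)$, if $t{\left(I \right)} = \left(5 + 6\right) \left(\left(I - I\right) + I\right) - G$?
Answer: $-1909$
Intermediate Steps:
$G = -12$
$t{\left(I \right)} = 12 + 11 I$ ($t{\left(I \right)} = \left(5 + 6\right) \left(\left(I - I\right) + I\right) - -12 = 11 \left(0 + I\right) + 12 = 11 I + 12 = 12 + 11 I$)
$116 + t{\left(3 \right)} \left(-45\right) = 116 + \left(12 + 11 \cdot 3\right) \left(-45\right) = 116 + \left(12 + 33\right) \left(-45\right) = 116 + 45 \left(-45\right) = 116 - 2025 = -1909$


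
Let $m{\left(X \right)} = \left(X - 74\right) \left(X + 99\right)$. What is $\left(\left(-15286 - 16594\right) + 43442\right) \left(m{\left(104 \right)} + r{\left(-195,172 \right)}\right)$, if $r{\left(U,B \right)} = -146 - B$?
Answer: $66735864$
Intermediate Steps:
$m{\left(X \right)} = \left(-74 + X\right) \left(99 + X\right)$
$\left(\left(-15286 - 16594\right) + 43442\right) \left(m{\left(104 \right)} + r{\left(-195,172 \right)}\right) = \left(\left(-15286 - 16594\right) + 43442\right) \left(\left(-7326 + 104^{2} + 25 \cdot 104\right) - 318\right) = \left(\left(-15286 - 16594\right) + 43442\right) \left(\left(-7326 + 10816 + 2600\right) - 318\right) = \left(-31880 + 43442\right) \left(6090 - 318\right) = 11562 \cdot 5772 = 66735864$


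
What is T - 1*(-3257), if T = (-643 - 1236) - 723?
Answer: 655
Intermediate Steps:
T = -2602 (T = -1879 - 723 = -2602)
T - 1*(-3257) = -2602 - 1*(-3257) = -2602 + 3257 = 655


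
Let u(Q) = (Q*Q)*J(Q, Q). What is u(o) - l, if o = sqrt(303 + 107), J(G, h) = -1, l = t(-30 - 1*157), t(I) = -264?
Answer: -146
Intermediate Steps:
l = -264
o = sqrt(410) ≈ 20.248
u(Q) = -Q**2 (u(Q) = (Q*Q)*(-1) = Q**2*(-1) = -Q**2)
u(o) - l = -(sqrt(410))**2 - 1*(-264) = -1*410 + 264 = -410 + 264 = -146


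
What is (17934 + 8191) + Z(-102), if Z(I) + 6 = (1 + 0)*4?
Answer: 26123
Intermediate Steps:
Z(I) = -2 (Z(I) = -6 + (1 + 0)*4 = -6 + 1*4 = -6 + 4 = -2)
(17934 + 8191) + Z(-102) = (17934 + 8191) - 2 = 26125 - 2 = 26123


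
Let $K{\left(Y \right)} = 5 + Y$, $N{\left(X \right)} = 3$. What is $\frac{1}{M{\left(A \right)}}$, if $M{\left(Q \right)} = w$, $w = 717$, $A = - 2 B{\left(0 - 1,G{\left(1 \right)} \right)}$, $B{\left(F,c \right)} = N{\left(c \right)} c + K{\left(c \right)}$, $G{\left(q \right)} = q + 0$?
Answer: $\frac{1}{717} \approx 0.0013947$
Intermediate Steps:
$G{\left(q \right)} = q$
$B{\left(F,c \right)} = 5 + 4 c$ ($B{\left(F,c \right)} = 3 c + \left(5 + c\right) = 5 + 4 c$)
$A = -18$ ($A = - 2 \left(5 + 4 \cdot 1\right) = - 2 \left(5 + 4\right) = \left(-2\right) 9 = -18$)
$M{\left(Q \right)} = 717$
$\frac{1}{M{\left(A \right)}} = \frac{1}{717}$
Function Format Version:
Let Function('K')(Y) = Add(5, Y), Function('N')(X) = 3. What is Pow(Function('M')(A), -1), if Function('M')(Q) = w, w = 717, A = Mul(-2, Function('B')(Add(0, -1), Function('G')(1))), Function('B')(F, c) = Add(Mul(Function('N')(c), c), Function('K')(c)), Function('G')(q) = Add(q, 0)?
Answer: Rational(1, 717) ≈ 0.0013947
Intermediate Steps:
Function('G')(q) = q
Function('B')(F, c) = Add(5, Mul(4, c)) (Function('B')(F, c) = Add(Mul(3, c), Add(5, c)) = Add(5, Mul(4, c)))
A = -18 (A = Mul(-2, Add(5, Mul(4, 1))) = Mul(-2, Add(5, 4)) = Mul(-2, 9) = -18)
Function('M')(Q) = 717
Pow(Function('M')(A), -1) = Pow(717, -1) = Rational(1, 717)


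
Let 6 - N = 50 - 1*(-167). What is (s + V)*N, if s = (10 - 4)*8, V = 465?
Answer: -108243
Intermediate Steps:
N = -211 (N = 6 - (50 - 1*(-167)) = 6 - (50 + 167) = 6 - 1*217 = 6 - 217 = -211)
s = 48 (s = 6*8 = 48)
(s + V)*N = (48 + 465)*(-211) = 513*(-211) = -108243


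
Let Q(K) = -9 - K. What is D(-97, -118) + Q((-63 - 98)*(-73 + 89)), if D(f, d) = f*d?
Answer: 14013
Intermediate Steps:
D(f, d) = d*f
D(-97, -118) + Q((-63 - 98)*(-73 + 89)) = -118*(-97) + (-9 - (-63 - 98)*(-73 + 89)) = 11446 + (-9 - (-161)*16) = 11446 + (-9 - 1*(-2576)) = 11446 + (-9 + 2576) = 11446 + 2567 = 14013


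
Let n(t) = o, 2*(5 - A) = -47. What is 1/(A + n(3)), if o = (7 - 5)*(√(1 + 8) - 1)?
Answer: 2/65 ≈ 0.030769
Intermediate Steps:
A = 57/2 (A = 5 - ½*(-47) = 5 + 47/2 = 57/2 ≈ 28.500)
o = 4 (o = 2*(√9 - 1) = 2*(3 - 1) = 2*2 = 4)
n(t) = 4
1/(A + n(3)) = 1/(57/2 + 4) = 1/(65/2) = 2/65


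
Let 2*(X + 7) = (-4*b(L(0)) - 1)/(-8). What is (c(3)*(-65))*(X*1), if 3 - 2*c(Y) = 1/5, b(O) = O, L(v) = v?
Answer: 10101/16 ≈ 631.31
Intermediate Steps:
c(Y) = 7/5 (c(Y) = 3/2 - ½/5 = 3/2 - ½*⅕ = 3/2 - ⅒ = 7/5)
X = -111/16 (X = -7 + ((-4*0 - 1)/(-8))/2 = -7 + ((0 - 1)*(-⅛))/2 = -7 + (-1*(-⅛))/2 = -7 + (½)*(⅛) = -7 + 1/16 = -111/16 ≈ -6.9375)
(c(3)*(-65))*(X*1) = ((7/5)*(-65))*(-111/16*1) = -91*(-111/16) = 10101/16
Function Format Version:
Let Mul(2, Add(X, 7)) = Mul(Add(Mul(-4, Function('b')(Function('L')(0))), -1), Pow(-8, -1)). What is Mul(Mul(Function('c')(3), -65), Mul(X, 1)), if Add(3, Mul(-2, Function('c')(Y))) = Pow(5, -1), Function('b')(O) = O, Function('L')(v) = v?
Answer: Rational(10101, 16) ≈ 631.31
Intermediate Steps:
Function('c')(Y) = Rational(7, 5) (Function('c')(Y) = Add(Rational(3, 2), Mul(Rational(-1, 2), Pow(5, -1))) = Add(Rational(3, 2), Mul(Rational(-1, 2), Rational(1, 5))) = Add(Rational(3, 2), Rational(-1, 10)) = Rational(7, 5))
X = Rational(-111, 16) (X = Add(-7, Mul(Rational(1, 2), Mul(Add(Mul(-4, 0), -1), Pow(-8, -1)))) = Add(-7, Mul(Rational(1, 2), Mul(Add(0, -1), Rational(-1, 8)))) = Add(-7, Mul(Rational(1, 2), Mul(-1, Rational(-1, 8)))) = Add(-7, Mul(Rational(1, 2), Rational(1, 8))) = Add(-7, Rational(1, 16)) = Rational(-111, 16) ≈ -6.9375)
Mul(Mul(Function('c')(3), -65), Mul(X, 1)) = Mul(Mul(Rational(7, 5), -65), Mul(Rational(-111, 16), 1)) = Mul(-91, Rational(-111, 16)) = Rational(10101, 16)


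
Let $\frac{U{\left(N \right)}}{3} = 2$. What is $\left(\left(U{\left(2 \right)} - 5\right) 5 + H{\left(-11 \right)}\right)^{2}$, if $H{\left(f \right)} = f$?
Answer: $36$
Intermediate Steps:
$U{\left(N \right)} = 6$ ($U{\left(N \right)} = 3 \cdot 2 = 6$)
$\left(\left(U{\left(2 \right)} - 5\right) 5 + H{\left(-11 \right)}\right)^{2} = \left(\left(6 - 5\right) 5 - 11\right)^{2} = \left(1 \cdot 5 - 11\right)^{2} = \left(5 - 11\right)^{2} = \left(-6\right)^{2} = 36$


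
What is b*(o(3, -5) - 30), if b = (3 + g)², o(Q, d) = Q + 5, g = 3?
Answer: -792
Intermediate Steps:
o(Q, d) = 5 + Q
b = 36 (b = (3 + 3)² = 6² = 36)
b*(o(3, -5) - 30) = 36*((5 + 3) - 30) = 36*(8 - 30) = 36*(-22) = -792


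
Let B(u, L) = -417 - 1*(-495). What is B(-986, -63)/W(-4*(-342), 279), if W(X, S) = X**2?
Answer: 13/311904 ≈ 4.1679e-5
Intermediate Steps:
B(u, L) = 78 (B(u, L) = -417 + 495 = 78)
B(-986, -63)/W(-4*(-342), 279) = 78/((-4*(-342))**2) = 78/(1368**2) = 78/1871424 = 78*(1/1871424) = 13/311904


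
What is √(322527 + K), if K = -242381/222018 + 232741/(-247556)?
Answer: √60892898091851828155953021/13740472002 ≈ 567.91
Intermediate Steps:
K = -55837781087/27480944004 (K = -242381*1/222018 + 232741*(-1/247556) = -242381/222018 - 232741/247556 = -55837781087/27480944004 ≈ -2.0319)
√(322527 + K) = √(322527 - 55837781087/27480944004) = √(8863290588997021/27480944004) = √60892898091851828155953021/13740472002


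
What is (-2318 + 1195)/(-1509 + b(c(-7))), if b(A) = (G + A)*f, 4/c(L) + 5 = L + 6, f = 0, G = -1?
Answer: 1123/1509 ≈ 0.74420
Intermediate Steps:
c(L) = 4/(1 + L) (c(L) = 4/(-5 + (L + 6)) = 4/(-5 + (6 + L)) = 4/(1 + L))
b(A) = 0 (b(A) = (-1 + A)*0 = 0)
(-2318 + 1195)/(-1509 + b(c(-7))) = (-2318 + 1195)/(-1509 + 0) = -1123/(-1509) = -1123*(-1/1509) = 1123/1509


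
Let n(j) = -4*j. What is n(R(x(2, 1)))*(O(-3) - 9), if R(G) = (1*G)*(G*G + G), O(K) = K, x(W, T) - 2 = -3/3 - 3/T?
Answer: -192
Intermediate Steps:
x(W, T) = 1 - 3/T (x(W, T) = 2 + (-3/3 - 3/T) = 2 + (-3*⅓ - 3/T) = 2 + (-1 - 3/T) = 1 - 3/T)
R(G) = G*(G + G²) (R(G) = G*(G² + G) = G*(G + G²))
n(R(x(2, 1)))*(O(-3) - 9) = (-4*((-3 + 1)/1)²*(1 + (-3 + 1)/1))*(-3 - 9) = -4*(1*(-2))²*(1 + 1*(-2))*(-12) = -4*(-2)²*(1 - 2)*(-12) = -16*(-1)*(-12) = -4*(-4)*(-12) = 16*(-12) = -192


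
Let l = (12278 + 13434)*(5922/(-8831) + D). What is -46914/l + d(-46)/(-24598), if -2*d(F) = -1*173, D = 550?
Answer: -5245056578149/767040683184832 ≈ -0.0068380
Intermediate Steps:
d(F) = 173/2 (d(F) = -(-1)*173/2 = -½*(-173) = 173/2)
l = 124732203136/8831 (l = (12278 + 13434)*(5922/(-8831) + 550) = 25712*(5922*(-1/8831) + 550) = 25712*(-5922/8831 + 550) = 25712*(4851128/8831) = 124732203136/8831 ≈ 1.4124e+7)
-46914/l + d(-46)/(-24598) = -46914/124732203136/8831 + (173/2)/(-24598) = -46914*8831/124732203136 + (173/2)*(-1/24598) = -207148767/62366101568 - 173/49196 = -5245056578149/767040683184832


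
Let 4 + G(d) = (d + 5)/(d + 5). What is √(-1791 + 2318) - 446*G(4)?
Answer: 1338 + √527 ≈ 1361.0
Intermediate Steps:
G(d) = -3 (G(d) = -4 + (d + 5)/(d + 5) = -4 + (5 + d)/(5 + d) = -4 + 1 = -3)
√(-1791 + 2318) - 446*G(4) = √(-1791 + 2318) - 446*(-3) = √527 + 1338 = 1338 + √527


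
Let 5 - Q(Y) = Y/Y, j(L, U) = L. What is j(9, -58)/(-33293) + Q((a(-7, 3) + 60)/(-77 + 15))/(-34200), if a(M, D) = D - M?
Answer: -110243/284655150 ≈ -0.00038729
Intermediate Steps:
Q(Y) = 4 (Q(Y) = 5 - Y/Y = 5 - 1*1 = 5 - 1 = 4)
j(9, -58)/(-33293) + Q((a(-7, 3) + 60)/(-77 + 15))/(-34200) = 9/(-33293) + 4/(-34200) = 9*(-1/33293) + 4*(-1/34200) = -9/33293 - 1/8550 = -110243/284655150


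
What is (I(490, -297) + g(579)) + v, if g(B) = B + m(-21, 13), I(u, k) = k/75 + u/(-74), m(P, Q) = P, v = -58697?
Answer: -53788363/925 ≈ -58150.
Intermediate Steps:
I(u, k) = -u/74 + k/75 (I(u, k) = k*(1/75) + u*(-1/74) = k/75 - u/74 = -u/74 + k/75)
g(B) = -21 + B (g(B) = B - 21 = -21 + B)
(I(490, -297) + g(579)) + v = ((-1/74*490 + (1/75)*(-297)) + (-21 + 579)) - 58697 = ((-245/37 - 99/25) + 558) - 58697 = (-9788/925 + 558) - 58697 = 506362/925 - 58697 = -53788363/925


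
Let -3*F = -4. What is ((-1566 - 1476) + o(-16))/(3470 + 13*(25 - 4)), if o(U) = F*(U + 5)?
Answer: -9170/11229 ≈ -0.81664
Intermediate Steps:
F = 4/3 (F = -1/3*(-4) = 4/3 ≈ 1.3333)
o(U) = 20/3 + 4*U/3 (o(U) = 4*(U + 5)/3 = 4*(5 + U)/3 = 20/3 + 4*U/3)
((-1566 - 1476) + o(-16))/(3470 + 13*(25 - 4)) = ((-1566 - 1476) + (20/3 + (4/3)*(-16)))/(3470 + 13*(25 - 4)) = (-3042 + (20/3 - 64/3))/(3470 + 13*21) = (-3042 - 44/3)/(3470 + 273) = -9170/3/3743 = -9170/3*1/3743 = -9170/11229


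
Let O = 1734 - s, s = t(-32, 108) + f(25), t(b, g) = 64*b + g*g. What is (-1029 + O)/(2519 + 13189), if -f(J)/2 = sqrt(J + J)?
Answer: -1273/2244 + 5*sqrt(2)/7854 ≈ -0.56639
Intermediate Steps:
t(b, g) = g**2 + 64*b (t(b, g) = 64*b + g**2 = g**2 + 64*b)
f(J) = -2*sqrt(2)*sqrt(J) (f(J) = -2*sqrt(J + J) = -2*sqrt(2)*sqrt(J))
s = 9616 - 10*sqrt(2) (s = (108**2 + 64*(-32)) - 2*sqrt(2)*sqrt(25) = (11664 - 2048) - 2*sqrt(2)*5 = 9616 - 10*sqrt(2) ≈ 9601.9)
O = -7882 + 10*sqrt(2) (O = 1734 - (9616 - 10*sqrt(2)) = 1734 + (-9616 + 10*sqrt(2)) = -7882 + 10*sqrt(2) ≈ -7867.9)
(-1029 + O)/(2519 + 13189) = (-1029 + (-7882 + 10*sqrt(2)))/(2519 + 13189) = (-8911 + 10*sqrt(2))/15708 = (-8911 + 10*sqrt(2))*(1/15708) = -1273/2244 + 5*sqrt(2)/7854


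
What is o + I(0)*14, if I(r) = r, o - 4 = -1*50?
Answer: -46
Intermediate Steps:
o = -46 (o = 4 - 1*50 = 4 - 50 = -46)
o + I(0)*14 = -46 + 0*14 = -46 + 0 = -46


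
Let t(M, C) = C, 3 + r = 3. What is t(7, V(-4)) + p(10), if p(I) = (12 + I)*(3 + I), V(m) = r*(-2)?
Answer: 286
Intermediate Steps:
r = 0 (r = -3 + 3 = 0)
V(m) = 0 (V(m) = 0*(-2) = 0)
p(I) = (3 + I)*(12 + I)
t(7, V(-4)) + p(10) = 0 + (36 + 10**2 + 15*10) = 0 + (36 + 100 + 150) = 0 + 286 = 286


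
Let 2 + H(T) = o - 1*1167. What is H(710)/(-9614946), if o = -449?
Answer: 809/4807473 ≈ 0.00016828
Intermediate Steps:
H(T) = -1618 (H(T) = -2 + (-449 - 1*1167) = -2 + (-449 - 1167) = -2 - 1616 = -1618)
H(710)/(-9614946) = -1618/(-9614946) = -1618*(-1/9614946) = 809/4807473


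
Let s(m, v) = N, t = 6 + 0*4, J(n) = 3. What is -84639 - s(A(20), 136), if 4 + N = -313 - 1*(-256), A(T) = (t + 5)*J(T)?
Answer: -84578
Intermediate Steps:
t = 6 (t = 6 + 0 = 6)
A(T) = 33 (A(T) = (6 + 5)*3 = 11*3 = 33)
N = -61 (N = -4 + (-313 - 1*(-256)) = -4 + (-313 + 256) = -4 - 57 = -61)
s(m, v) = -61
-84639 - s(A(20), 136) = -84639 - 1*(-61) = -84639 + 61 = -84578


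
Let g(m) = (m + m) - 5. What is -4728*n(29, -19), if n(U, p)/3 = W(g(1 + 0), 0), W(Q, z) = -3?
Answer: 42552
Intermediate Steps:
g(m) = -5 + 2*m (g(m) = 2*m - 5 = -5 + 2*m)
n(U, p) = -9 (n(U, p) = 3*(-3) = -9)
-4728*n(29, -19) = -4728*(-9) = 42552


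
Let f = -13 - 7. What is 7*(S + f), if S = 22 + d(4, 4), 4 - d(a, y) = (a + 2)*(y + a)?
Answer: -294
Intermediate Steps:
d(a, y) = 4 - (2 + a)*(a + y) (d(a, y) = 4 - (a + 2)*(y + a) = 4 - (2 + a)*(a + y))
S = -22 (S = 22 + (4 - 1*4² - 2*4 - 2*4 - 1*4*4) = 22 + (4 - 1*16 - 8 - 8 - 16) = 22 + (4 - 16 - 8 - 8 - 16) = 22 - 44 = -22)
f = -20
7*(S + f) = 7*(-22 - 20) = 7*(-42) = -294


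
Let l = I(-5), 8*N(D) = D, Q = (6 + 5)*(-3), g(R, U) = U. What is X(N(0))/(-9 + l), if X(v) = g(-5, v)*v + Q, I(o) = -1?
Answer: 33/10 ≈ 3.3000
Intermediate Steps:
Q = -33 (Q = 11*(-3) = -33)
N(D) = D/8
l = -1
X(v) = -33 + v² (X(v) = v*v - 33 = v² - 33 = -33 + v²)
X(N(0))/(-9 + l) = (-33 + ((⅛)*0)²)/(-9 - 1) = (-33 + 0²)/(-10) = -(-33 + 0)/10 = -⅒*(-33) = 33/10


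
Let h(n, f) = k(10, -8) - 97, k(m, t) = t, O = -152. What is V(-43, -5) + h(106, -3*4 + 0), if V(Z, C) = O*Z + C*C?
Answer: 6456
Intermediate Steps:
V(Z, C) = C**2 - 152*Z (V(Z, C) = -152*Z + C*C = -152*Z + C**2 = C**2 - 152*Z)
h(n, f) = -105 (h(n, f) = -8 - 97 = -105)
V(-43, -5) + h(106, -3*4 + 0) = ((-5)**2 - 152*(-43)) - 105 = (25 + 6536) - 105 = 6561 - 105 = 6456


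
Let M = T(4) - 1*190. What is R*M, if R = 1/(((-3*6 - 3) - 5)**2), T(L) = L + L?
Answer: -7/26 ≈ -0.26923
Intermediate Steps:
T(L) = 2*L
M = -182 (M = 2*4 - 1*190 = 8 - 190 = -182)
R = 1/676 (R = 1/(((-18 - 3) - 5)**2) = 1/((-21 - 5)**2) = 1/((-26)**2) = 1/676 ≈ 0.0014793)
R*M = (1/676)*(-182) = -7/26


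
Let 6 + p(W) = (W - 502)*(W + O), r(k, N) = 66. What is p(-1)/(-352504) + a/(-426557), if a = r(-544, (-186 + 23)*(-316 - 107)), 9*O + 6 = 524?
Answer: 109023755741/1353267438552 ≈ 0.080563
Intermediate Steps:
O = 518/9 (O = -⅔ + (⅑)*524 = -⅔ + 524/9 = 518/9 ≈ 57.556)
a = 66
p(W) = -6 + (-502 + W)*(518/9 + W) (p(W) = -6 + (W - 502)*(W + 518/9) = -6 + (-502 + W)*(518/9 + W))
p(-1)/(-352504) + a/(-426557) = (-260090/9 + (-1)² - 4000/9*(-1))/(-352504) + 66/(-426557) = (-260090/9 + 1 + 4000/9)*(-1/352504) + 66*(-1/426557) = -256081/9*(-1/352504) - 66/426557 = 256081/3172536 - 66/426557 = 109023755741/1353267438552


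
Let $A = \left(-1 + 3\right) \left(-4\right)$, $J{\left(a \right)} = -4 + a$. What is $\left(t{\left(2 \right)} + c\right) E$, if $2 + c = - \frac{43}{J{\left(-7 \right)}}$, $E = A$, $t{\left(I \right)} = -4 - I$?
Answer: $\frac{360}{11} \approx 32.727$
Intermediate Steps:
$A = -8$ ($A = 2 \left(-4\right) = -8$)
$E = -8$
$c = \frac{21}{11}$ ($c = -2 - \frac{43}{-4 - 7} = -2 - \frac{43}{-11} = -2 - - \frac{43}{11} = -2 + \frac{43}{11} = \frac{21}{11} \approx 1.9091$)
$\left(t{\left(2 \right)} + c\right) E = \left(\left(-4 - 2\right) + \frac{21}{11}\right) \left(-8\right) = \left(-6 + \frac{21}{11}\right) \left(-8\right) = \left(- \frac{45}{11}\right) \left(-8\right) = \frac{360}{11}$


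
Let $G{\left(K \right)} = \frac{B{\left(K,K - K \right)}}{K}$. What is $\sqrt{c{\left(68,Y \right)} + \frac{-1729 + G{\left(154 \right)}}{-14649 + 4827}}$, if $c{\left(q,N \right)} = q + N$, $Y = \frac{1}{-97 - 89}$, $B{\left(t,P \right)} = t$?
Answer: $\frac{\sqrt{6320043660774}}{304482} \approx 8.2565$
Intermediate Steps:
$G{\left(K \right)} = 1$ ($G{\left(K \right)} = \frac{K}{K} = 1$)
$Y = - \frac{1}{186}$ ($Y = \frac{1}{-186} = - \frac{1}{186} \approx -0.0053763$)
$c{\left(q,N \right)} = N + q$
$\sqrt{c{\left(68,Y \right)} + \frac{-1729 + G{\left(154 \right)}}{-14649 + 4827}} = \sqrt{\left(- \frac{1}{186} + 68\right) + \frac{-1729 + 1}{-14649 + 4827}} = \sqrt{\frac{12647}{186} - \frac{1728}{-9822}} = \sqrt{\frac{12647}{186} - - \frac{288}{1637}} = \sqrt{\frac{12647}{186} + \frac{288}{1637}} = \sqrt{\frac{20756707}{304482}} = \frac{\sqrt{6320043660774}}{304482}$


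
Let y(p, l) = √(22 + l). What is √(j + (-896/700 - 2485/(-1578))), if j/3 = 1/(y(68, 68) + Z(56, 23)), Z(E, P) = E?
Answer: √(1214387772 + 55051686*√10)/(7890*√(56 + 3*√10)) ≈ 0.58360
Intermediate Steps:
j = 3/(56 + 3*√10) (j = 3/(√(22 + 68) + 56) = 3/(√90 + 56) = 3/(3*√10 + 56) = 3/(56 + 3*√10) ≈ 0.045811)
√(j + (-896/700 - 2485/(-1578))) = √((84/1523 - 9*√10/3046) + (-896/700 - 2485/(-1578))) = √((84/1523 - 9*√10/3046) + (-896*1/700 - 2485*(-1/1578))) = √((84/1523 - 9*√10/3046) + (-32/25 + 2485/1578)) = √((84/1523 - 9*√10/3046) + 11629/39450) = √(21024767/60082350 - 9*√10/3046)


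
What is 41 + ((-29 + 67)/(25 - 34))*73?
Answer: -2405/9 ≈ -267.22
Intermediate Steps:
41 + ((-29 + 67)/(25 - 34))*73 = 41 + (38/(-9))*73 = 41 + (38*(-⅑))*73 = 41 - 38/9*73 = 41 - 2774/9 = -2405/9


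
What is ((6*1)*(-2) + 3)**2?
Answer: 81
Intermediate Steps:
((6*1)*(-2) + 3)**2 = (6*(-2) + 3)**2 = (-12 + 3)**2 = (-9)**2 = 81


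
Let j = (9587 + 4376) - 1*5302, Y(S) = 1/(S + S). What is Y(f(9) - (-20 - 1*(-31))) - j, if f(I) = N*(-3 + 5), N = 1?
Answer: -155899/18 ≈ -8661.1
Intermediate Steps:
f(I) = 2 (f(I) = 1*(-3 + 5) = 1*2 = 2)
Y(S) = 1/(2*S)
j = 8661 (j = 13963 - 5302 = 8661)
Y(f(9) - (-20 - 1*(-31))) - j = 1/(2*(2 - (-20 - 1*(-31)))) - 1*8661 = 1/(2*(2 - (-20 + 31))) - 8661 = 1/(2*(2 - 1*11)) - 8661 = 1/(2*(2 - 11)) - 8661 = (½)/(-9) - 8661 = (½)*(-⅑) - 8661 = -1/18 - 8661 = -155899/18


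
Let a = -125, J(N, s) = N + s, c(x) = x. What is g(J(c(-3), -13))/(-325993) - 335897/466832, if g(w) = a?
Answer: -109441716721/152183964176 ≈ -0.71914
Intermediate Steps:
g(w) = -125
g(J(c(-3), -13))/(-325993) - 335897/466832 = -125/(-325993) - 335897/466832 = -125*(-1/325993) - 335897*1/466832 = 125/325993 - 335897/466832 = -109441716721/152183964176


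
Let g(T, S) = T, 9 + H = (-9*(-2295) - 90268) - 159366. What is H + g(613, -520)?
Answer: -228375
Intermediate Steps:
H = -228988 (H = -9 + ((-9*(-2295) - 90268) - 159366) = -9 + ((20655 - 90268) - 159366) = -9 + (-69613 - 159366) = -9 - 228979 = -228988)
H + g(613, -520) = -228988 + 613 = -228375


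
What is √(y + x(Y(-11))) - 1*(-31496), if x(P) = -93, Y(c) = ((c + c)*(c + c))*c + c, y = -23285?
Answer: 31496 + I*√23378 ≈ 31496.0 + 152.9*I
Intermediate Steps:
Y(c) = c + 4*c³ (Y(c) = ((2*c)*(2*c))*c + c = (4*c²)*c + c = 4*c³ + c = c + 4*c³)
√(y + x(Y(-11))) - 1*(-31496) = √(-23285 - 93) - 1*(-31496) = √(-23378) + 31496 = I*√23378 + 31496 = 31496 + I*√23378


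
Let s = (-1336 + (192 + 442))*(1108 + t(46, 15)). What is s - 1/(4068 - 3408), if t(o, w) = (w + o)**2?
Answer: -2237372281/660 ≈ -3.3900e+6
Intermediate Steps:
t(o, w) = (o + w)**2
s = -3389958 (s = (-1336 + (192 + 442))*(1108 + (46 + 15)**2) = (-1336 + 634)*(1108 + 61**2) = -702*(1108 + 3721) = -702*4829 = -3389958)
s - 1/(4068 - 3408) = -3389958 - 1/(4068 - 3408) = -3389958 - 1/660 = -2237372281/660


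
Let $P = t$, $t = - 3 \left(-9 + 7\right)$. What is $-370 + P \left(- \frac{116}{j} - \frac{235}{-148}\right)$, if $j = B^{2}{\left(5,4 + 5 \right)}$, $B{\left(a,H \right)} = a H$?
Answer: $- \frac{18022793}{49950} \approx -360.82$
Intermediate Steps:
$B{\left(a,H \right)} = H a$
$j = 2025$ ($j = \left(\left(4 + 5\right) 5\right)^{2} = \left(9 \cdot 5\right)^{2} = 45^{2} = 2025$)
$t = 6$ ($t = \left(-3\right) \left(-2\right) = 6$)
$P = 6$
$-370 + P \left(- \frac{116}{j} - \frac{235}{-148}\right) = -370 + 6 \left(- \frac{116}{2025} - \frac{235}{-148}\right) = -370 + 6 \left(\left(-116\right) \frac{1}{2025} - - \frac{235}{148}\right) = -370 + 6 \left(- \frac{116}{2025} + \frac{235}{148}\right) = -370 + 6 \cdot \frac{458707}{299700} = -370 + \frac{458707}{49950} = - \frac{18022793}{49950}$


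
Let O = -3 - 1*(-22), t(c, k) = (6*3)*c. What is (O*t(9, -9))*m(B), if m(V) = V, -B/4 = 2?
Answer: -24624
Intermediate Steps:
t(c, k) = 18*c
B = -8 (B = -4*2 = -8)
O = 19 (O = -3 + 22 = 19)
(O*t(9, -9))*m(B) = (19*(18*9))*(-8) = (19*162)*(-8) = 3078*(-8) = -24624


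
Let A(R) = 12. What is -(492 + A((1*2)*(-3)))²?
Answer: -254016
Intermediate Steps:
-(492 + A((1*2)*(-3)))² = -(492 + 12)² = -1*504² = -1*254016 = -254016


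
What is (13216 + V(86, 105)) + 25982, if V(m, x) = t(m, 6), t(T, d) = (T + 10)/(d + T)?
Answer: 901578/23 ≈ 39199.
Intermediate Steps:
t(T, d) = (10 + T)/(T + d)
V(m, x) = (10 + m)/(6 + m) (V(m, x) = (10 + m)/(m + 6) = (10 + m)/(6 + m))
(13216 + V(86, 105)) + 25982 = (13216 + (10 + 86)/(6 + 86)) + 25982 = (13216 + 96/92) + 25982 = (13216 + (1/92)*96) + 25982 = (13216 + 24/23) + 25982 = 303992/23 + 25982 = 901578/23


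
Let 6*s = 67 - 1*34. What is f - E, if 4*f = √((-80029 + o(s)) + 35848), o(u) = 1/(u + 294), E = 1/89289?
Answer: -1/89289 + I*√15852185783/2396 ≈ -1.12e-5 + 52.548*I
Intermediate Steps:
E = 1/89289 ≈ 1.1200e-5
s = 11/2 (s = (67 - 1*34)/6 = (67 - 34)/6 = (⅙)*33 = 11/2 ≈ 5.5000)
o(u) = 1/(294 + u)
f = I*√15852185783/2396 (f = √((-80029 + 1/(294 + 11/2)) + 35848)/4 = √((-80029 + 1/(599/2)) + 35848)/4 = √((-80029 + 2/599) + 35848)/4 = √(-47937369/599 + 35848)/4 = √(-26464417/599)/4 = (I*√15852185783/599)/4 = I*√15852185783/2396 ≈ 52.548*I)
f - E = I*√15852185783/2396 - 1*1/89289 = I*√15852185783/2396 - 1/89289 = -1/89289 + I*√15852185783/2396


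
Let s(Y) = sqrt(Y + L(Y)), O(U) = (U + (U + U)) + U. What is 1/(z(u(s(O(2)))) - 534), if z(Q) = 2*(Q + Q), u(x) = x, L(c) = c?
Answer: -1/518 ≈ -0.0019305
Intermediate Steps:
O(U) = 4*U (O(U) = (U + 2*U) + U = 3*U + U = 4*U)
s(Y) = sqrt(2)*sqrt(Y) (s(Y) = sqrt(Y + Y) = sqrt(2*Y) = sqrt(2)*sqrt(Y))
z(Q) = 4*Q (z(Q) = 2*(2*Q) = 4*Q)
1/(z(u(s(O(2)))) - 534) = 1/(4*(sqrt(2)*sqrt(4*2)) - 534) = 1/(4*(sqrt(2)*sqrt(8)) - 534) = 1/(4*(sqrt(2)*(2*sqrt(2))) - 534) = 1/(4*4 - 534) = 1/(16 - 534) = 1/(-518) = -1/518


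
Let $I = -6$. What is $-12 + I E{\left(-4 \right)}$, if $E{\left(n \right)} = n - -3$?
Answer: $-6$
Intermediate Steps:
$E{\left(n \right)} = 3 + n$ ($E{\left(n \right)} = n + 3 = 3 + n$)
$-12 + I E{\left(-4 \right)} = -12 - 6 \left(3 - 4\right) = -12 - -6 = -12 + 6 = -6$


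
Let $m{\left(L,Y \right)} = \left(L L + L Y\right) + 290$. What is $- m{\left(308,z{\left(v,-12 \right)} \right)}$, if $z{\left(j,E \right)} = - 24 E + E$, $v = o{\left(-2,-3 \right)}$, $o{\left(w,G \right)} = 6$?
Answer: $-180162$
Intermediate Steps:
$v = 6$
$z{\left(j,E \right)} = - 23 E$
$m{\left(L,Y \right)} = 290 + L^{2} + L Y$ ($m{\left(L,Y \right)} = \left(L^{2} + L Y\right) + 290 = 290 + L^{2} + L Y$)
$- m{\left(308,z{\left(v,-12 \right)} \right)} = - (290 + 308^{2} + 308 \left(\left(-23\right) \left(-12\right)\right)) = - (290 + 94864 + 308 \cdot 276) = - (290 + 94864 + 85008) = \left(-1\right) 180162 = -180162$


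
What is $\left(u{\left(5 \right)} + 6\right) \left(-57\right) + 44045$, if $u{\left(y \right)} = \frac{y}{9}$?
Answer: $\frac{131014}{3} \approx 43671.0$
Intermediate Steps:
$u{\left(y \right)} = \frac{y}{9}$ ($u{\left(y \right)} = y \frac{1}{9} = \frac{y}{9}$)
$\left(u{\left(5 \right)} + 6\right) \left(-57\right) + 44045 = \left(\frac{1}{9} \cdot 5 + 6\right) \left(-57\right) + 44045 = \left(\frac{5}{9} + 6\right) \left(-57\right) + 44045 = \frac{59}{9} \left(-57\right) + 44045 = - \frac{1121}{3} + 44045 = \frac{131014}{3}$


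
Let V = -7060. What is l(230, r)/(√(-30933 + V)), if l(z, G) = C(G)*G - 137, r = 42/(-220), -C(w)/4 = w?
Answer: 414866*I*√37993/114928825 ≈ 0.70361*I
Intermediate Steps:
C(w) = -4*w
r = -21/110 (r = 42*(-1/220) = -21/110 ≈ -0.19091)
l(z, G) = -137 - 4*G² (l(z, G) = (-4*G)*G - 137 = -4*G² - 137 = -137 - 4*G²)
l(230, r)/(√(-30933 + V)) = (-137 - 4*(-21/110)²)/(√(-30933 - 7060)) = (-137 - 4*441/12100)/(√(-37993)) = (-137 - 441/3025)/((I*√37993)) = -(-414866)*I*√37993/114928825 = 414866*I*√37993/114928825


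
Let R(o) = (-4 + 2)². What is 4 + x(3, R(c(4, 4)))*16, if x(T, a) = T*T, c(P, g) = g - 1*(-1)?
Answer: 148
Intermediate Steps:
c(P, g) = 1 + g (c(P, g) = g + 1 = 1 + g)
R(o) = 4 (R(o) = (-2)² = 4)
x(T, a) = T²
4 + x(3, R(c(4, 4)))*16 = 4 + 3²*16 = 4 + 9*16 = 4 + 144 = 148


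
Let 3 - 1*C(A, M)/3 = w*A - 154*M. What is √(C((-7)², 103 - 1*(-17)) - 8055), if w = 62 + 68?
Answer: 2*√7071 ≈ 168.18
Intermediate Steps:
w = 130
C(A, M) = 9 - 390*A + 462*M (C(A, M) = 9 - 3*(130*A - 154*M) = 9 - 3*(-154*M + 130*A) = 9 + (-390*A + 462*M) = 9 - 390*A + 462*M)
√(C((-7)², 103 - 1*(-17)) - 8055) = √((9 - 390*(-7)² + 462*(103 - 1*(-17))) - 8055) = √((9 - 390*49 + 462*(103 + 17)) - 8055) = √((9 - 19110 + 462*120) - 8055) = √((9 - 19110 + 55440) - 8055) = √(36339 - 8055) = √28284 = 2*√7071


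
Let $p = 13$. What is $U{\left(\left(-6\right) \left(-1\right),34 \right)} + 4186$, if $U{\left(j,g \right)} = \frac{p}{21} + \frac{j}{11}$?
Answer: $\frac{967235}{231} \approx 4187.2$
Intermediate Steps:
$U{\left(j,g \right)} = \frac{13}{21} + \frac{j}{11}$
$U{\left(\left(-6\right) \left(-1\right),34 \right)} + 4186 = \left(\frac{13}{21} + \frac{\left(-6\right) \left(-1\right)}{11}\right) + 4186 = \left(\frac{13}{21} + \frac{1}{11} \cdot 6\right) + 4186 = \left(\frac{13}{21} + \frac{6}{11}\right) + 4186 = \frac{269}{231} + 4186 = \frac{967235}{231}$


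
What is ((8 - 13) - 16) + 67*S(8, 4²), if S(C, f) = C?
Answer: 515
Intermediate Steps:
((8 - 13) - 16) + 67*S(8, 4²) = ((8 - 13) - 16) + 67*8 = (-5 - 16) + 536 = -21 + 536 = 515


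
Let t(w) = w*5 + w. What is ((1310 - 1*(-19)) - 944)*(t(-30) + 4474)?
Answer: 1653190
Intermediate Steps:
t(w) = 6*w (t(w) = 5*w + w = 6*w)
((1310 - 1*(-19)) - 944)*(t(-30) + 4474) = ((1310 - 1*(-19)) - 944)*(6*(-30) + 4474) = ((1310 + 19) - 944)*(-180 + 4474) = (1329 - 944)*4294 = 385*4294 = 1653190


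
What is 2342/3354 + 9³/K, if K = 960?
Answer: 782231/536640 ≈ 1.4576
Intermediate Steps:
2342/3354 + 9³/K = 2342/3354 + 9³/960 = 2342*(1/3354) + 729*(1/960) = 1171/1677 + 243/320 = 782231/536640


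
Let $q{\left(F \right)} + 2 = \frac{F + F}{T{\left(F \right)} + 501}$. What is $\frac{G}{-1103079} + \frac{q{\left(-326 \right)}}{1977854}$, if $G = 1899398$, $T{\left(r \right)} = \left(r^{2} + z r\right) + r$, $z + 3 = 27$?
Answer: $- \frac{185257709276332429}{107588703518942091} \approx -1.7219$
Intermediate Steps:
$z = 24$ ($z = -3 + 27 = 24$)
$T{\left(r \right)} = r^{2} + 25 r$ ($T{\left(r \right)} = \left(r^{2} + 24 r\right) + r = r^{2} + 25 r$)
$q{\left(F \right)} = -2 + \frac{2 F}{501 + F \left(25 + F\right)}$ ($q{\left(F \right)} = -2 + \frac{F + F}{F \left(25 + F\right) + 501} = -2 + \frac{2 F}{501 + F \left(25 + F\right)}$)
$\frac{G}{-1103079} + \frac{q{\left(-326 \right)}}{1977854} = \frac{1899398}{-1103079} + \frac{2 \frac{1}{501 - 326 \left(25 - 326\right)} \left(-501 - 326 - - 326 \left(25 - 326\right)\right)}{1977854} = 1899398 \left(- \frac{1}{1103079}\right) + \frac{2 \left(-501 - 326 - \left(-326\right) \left(-301\right)\right)}{501 - -98126} \cdot \frac{1}{1977854} = - \frac{1899398}{1103079} + \frac{2 \left(-501 - 326 - 98126\right)}{501 + 98126} \cdot \frac{1}{1977854} = - \frac{1899398}{1103079} + 2 \cdot \frac{1}{98627} \left(-98953\right) \frac{1}{1977854} = - \frac{1899398}{1103079} - \frac{98953}{97534903229} = - \frac{185257709276332429}{107588703518942091}$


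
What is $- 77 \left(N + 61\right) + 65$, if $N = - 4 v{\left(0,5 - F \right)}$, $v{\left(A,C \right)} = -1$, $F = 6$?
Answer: $-4940$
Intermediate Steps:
$N = 4$ ($N = \left(-4\right) \left(-1\right) = 4$)
$- 77 \left(N + 61\right) + 65 = - 77 \left(4 + 61\right) + 65 = \left(-77\right) 65 + 65 = -5005 + 65 = -4940$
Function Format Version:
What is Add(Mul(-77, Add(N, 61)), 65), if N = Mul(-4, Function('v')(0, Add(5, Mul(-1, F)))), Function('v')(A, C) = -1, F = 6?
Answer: -4940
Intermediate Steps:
N = 4 (N = Mul(-4, -1) = 4)
Add(Mul(-77, Add(N, 61)), 65) = Add(Mul(-77, Add(4, 61)), 65) = Add(Mul(-77, 65), 65) = Add(-5005, 65) = -4940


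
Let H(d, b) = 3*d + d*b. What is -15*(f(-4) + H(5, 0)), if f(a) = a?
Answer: -165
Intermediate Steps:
H(d, b) = 3*d + b*d
-15*(f(-4) + H(5, 0)) = -15*(-4 + 5*(3 + 0)) = -15*(-4 + 5*3) = -15*(-4 + 15) = -15*11 = -165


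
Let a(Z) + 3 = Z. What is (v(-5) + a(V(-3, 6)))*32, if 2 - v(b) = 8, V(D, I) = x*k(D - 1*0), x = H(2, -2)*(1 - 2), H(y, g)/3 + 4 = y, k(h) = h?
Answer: -864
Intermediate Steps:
H(y, g) = -12 + 3*y
x = 6 (x = (-12 + 3*2)*(1 - 2) = (-12 + 6)*(-1) = -6*(-1) = 6)
V(D, I) = 6*D (V(D, I) = 6*(D - 1*0) = 6*(D + 0) = 6*D)
v(b) = -6 (v(b) = 2 - 1*8 = 2 - 8 = -6)
a(Z) = -3 + Z
(v(-5) + a(V(-3, 6)))*32 = (-6 + (-3 + 6*(-3)))*32 = (-6 + (-3 - 18))*32 = (-6 - 21)*32 = -27*32 = -864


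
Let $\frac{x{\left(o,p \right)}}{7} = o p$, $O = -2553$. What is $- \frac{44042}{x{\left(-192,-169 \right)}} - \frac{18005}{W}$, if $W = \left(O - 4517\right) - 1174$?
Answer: $\frac{155270893}{78021216} \approx 1.9901$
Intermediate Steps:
$W = -8244$ ($W = \left(-2553 - 4517\right) - 1174 = -7070 - 1174 = -8244$)
$x{\left(o,p \right)} = 7 o p$
$- \frac{44042}{x{\left(-192,-169 \right)}} - \frac{18005}{W} = - \frac{44042}{7 \left(-192\right) \left(-169\right)} - \frac{18005}{-8244} = - \frac{44042}{227136} - - \frac{18005}{8244} = \left(-44042\right) \frac{1}{227136} + \frac{18005}{8244} = - \frac{22021}{113568} + \frac{18005}{8244} = \frac{155270893}{78021216}$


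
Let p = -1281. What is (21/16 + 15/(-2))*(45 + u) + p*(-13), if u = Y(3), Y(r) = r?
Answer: 16356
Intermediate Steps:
u = 3
(21/16 + 15/(-2))*(45 + u) + p*(-13) = (21/16 + 15/(-2))*(45 + 3) - 1281*(-13) = (21*(1/16) + 15*(-1/2))*48 + 16653 = (21/16 - 15/2)*48 + 16653 = -99/16*48 + 16653 = -297 + 16653 = 16356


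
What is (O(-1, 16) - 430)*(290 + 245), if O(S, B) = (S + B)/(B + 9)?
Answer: -229729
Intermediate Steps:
O(S, B) = (B + S)/(9 + B)
(O(-1, 16) - 430)*(290 + 245) = ((16 - 1)/(9 + 16) - 430)*(290 + 245) = (15/25 - 430)*535 = ((1/25)*15 - 430)*535 = (⅗ - 430)*535 = -2147/5*535 = -229729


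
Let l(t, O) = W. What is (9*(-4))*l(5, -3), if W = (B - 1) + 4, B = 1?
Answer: -144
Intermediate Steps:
W = 4 (W = (1 - 1) + 4 = 0 + 4 = 4)
l(t, O) = 4
(9*(-4))*l(5, -3) = (9*(-4))*4 = -36*4 = -144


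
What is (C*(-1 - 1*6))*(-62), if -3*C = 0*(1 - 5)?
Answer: 0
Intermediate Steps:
C = 0 (C = -0*(1 - 5) = -0*(-4) = -1/3*0 = 0)
(C*(-1 - 1*6))*(-62) = (0*(-1 - 1*6))*(-62) = (0*(-1 - 6))*(-62) = (0*(-7))*(-62) = 0*(-62) = 0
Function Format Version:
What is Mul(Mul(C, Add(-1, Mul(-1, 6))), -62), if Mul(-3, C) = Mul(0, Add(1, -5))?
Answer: 0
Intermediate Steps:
C = 0 (C = Mul(Rational(-1, 3), Mul(0, Add(1, -5))) = Mul(Rational(-1, 3), Mul(0, -4)) = Mul(Rational(-1, 3), 0) = 0)
Mul(Mul(C, Add(-1, Mul(-1, 6))), -62) = Mul(Mul(0, Add(-1, Mul(-1, 6))), -62) = Mul(Mul(0, Add(-1, -6)), -62) = Mul(Mul(0, -7), -62) = Mul(0, -62) = 0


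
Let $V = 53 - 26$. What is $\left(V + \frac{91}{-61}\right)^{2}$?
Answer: $\frac{2421136}{3721} \approx 650.67$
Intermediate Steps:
$V = 27$ ($V = 53 - 26 = 27$)
$\left(V + \frac{91}{-61}\right)^{2} = \left(27 + \frac{91}{-61}\right)^{2} = \left(27 + 91 \left(- \frac{1}{61}\right)\right)^{2} = \left(27 - \frac{91}{61}\right)^{2} = \left(\frac{1556}{61}\right)^{2} = \frac{2421136}{3721}$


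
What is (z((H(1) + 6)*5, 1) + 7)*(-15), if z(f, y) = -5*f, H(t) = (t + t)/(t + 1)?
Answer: 2520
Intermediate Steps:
H(t) = 2*t/(1 + t) (H(t) = (2*t)/(1 + t) = 2*t/(1 + t))
(z((H(1) + 6)*5, 1) + 7)*(-15) = (-5*(2*1/(1 + 1) + 6)*5 + 7)*(-15) = (-5*(2*1/2 + 6)*5 + 7)*(-15) = (-5*(2*1*(½) + 6)*5 + 7)*(-15) = (-5*(1 + 6)*5 + 7)*(-15) = (-35*5 + 7)*(-15) = (-5*35 + 7)*(-15) = (-175 + 7)*(-15) = -168*(-15) = 2520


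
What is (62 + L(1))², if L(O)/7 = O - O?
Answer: 3844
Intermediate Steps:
L(O) = 0 (L(O) = 7*(O - O) = 7*0 = 0)
(62 + L(1))² = (62 + 0)² = 62² = 3844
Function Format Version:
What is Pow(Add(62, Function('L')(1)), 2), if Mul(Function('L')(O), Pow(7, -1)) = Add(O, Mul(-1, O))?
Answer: 3844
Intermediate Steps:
Function('L')(O) = 0 (Function('L')(O) = Mul(7, Add(O, Mul(-1, O))) = Mul(7, 0) = 0)
Pow(Add(62, Function('L')(1)), 2) = Pow(Add(62, 0), 2) = Pow(62, 2) = 3844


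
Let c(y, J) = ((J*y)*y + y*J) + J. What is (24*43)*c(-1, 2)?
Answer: 2064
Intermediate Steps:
c(y, J) = J + J*y + J*y² (c(y, J) = (J*y² + J*y) + J = (J*y + J*y²) + J = J + J*y + J*y²)
(24*43)*c(-1, 2) = (24*43)*(2*(1 - 1 + (-1)²)) = 1032*(2*(1 - 1 + 1)) = 1032*(2*1) = 1032*2 = 2064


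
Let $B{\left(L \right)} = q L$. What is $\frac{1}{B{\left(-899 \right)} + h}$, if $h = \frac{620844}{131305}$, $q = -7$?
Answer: $\frac{131305}{826923209} \approx 0.00015879$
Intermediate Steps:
$h = \frac{620844}{131305}$ ($h = 620844 \cdot \frac{1}{131305} = \frac{620844}{131305} \approx 4.7283$)
$B{\left(L \right)} = - 7 L$
$\frac{1}{B{\left(-899 \right)} + h} = \frac{1}{\left(-7\right) \left(-899\right) + \frac{620844}{131305}} = \frac{1}{6293 + \frac{620844}{131305}} = \frac{1}{\frac{826923209}{131305}} = \frac{131305}{826923209}$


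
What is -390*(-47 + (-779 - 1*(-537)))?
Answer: 112710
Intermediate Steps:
-390*(-47 + (-779 - 1*(-537))) = -390*(-47 + (-779 + 537)) = -390*(-47 - 242) = -390*(-289) = 112710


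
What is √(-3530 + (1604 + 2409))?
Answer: √483 ≈ 21.977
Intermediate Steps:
√(-3530 + (1604 + 2409)) = √(-3530 + 4013) = √483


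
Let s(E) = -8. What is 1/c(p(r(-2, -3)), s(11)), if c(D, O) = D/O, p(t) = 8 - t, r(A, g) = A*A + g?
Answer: -8/7 ≈ -1.1429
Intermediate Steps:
r(A, g) = g + A² (r(A, g) = A² + g = g + A²)
1/c(p(r(-2, -3)), s(11)) = 1/((8 - (-3 + (-2)²))/(-8)) = 1/((8 - (-3 + 4))*(-⅛)) = 1/((8 - 1*1)*(-⅛)) = 1/((8 - 1)*(-⅛)) = 1/(7*(-⅛)) = 1/(-7/8) = -8/7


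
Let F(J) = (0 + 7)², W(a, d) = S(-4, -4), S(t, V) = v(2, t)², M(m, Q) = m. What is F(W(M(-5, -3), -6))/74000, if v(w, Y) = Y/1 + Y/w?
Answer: 49/74000 ≈ 0.00066216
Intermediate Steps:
v(w, Y) = Y + Y/w (v(w, Y) = Y*1 + Y/w = Y + Y/w)
S(t, V) = 9*t²/4 (S(t, V) = (t + t/2)² = (3*t/2)² = 9*t²/4)
W(a, d) = 36 (W(a, d) = (9/4)*(-4)² = (9/4)*16 = 36)
F(J) = 49 (F(J) = 7² = 49)
F(W(M(-5, -3), -6))/74000 = 49/74000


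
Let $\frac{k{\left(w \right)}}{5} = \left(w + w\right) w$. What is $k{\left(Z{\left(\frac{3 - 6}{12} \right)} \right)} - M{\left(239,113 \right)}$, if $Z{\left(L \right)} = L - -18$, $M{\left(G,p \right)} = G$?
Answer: $\frac{23293}{8} \approx 2911.6$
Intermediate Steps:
$Z{\left(L \right)} = 18 + L$ ($Z{\left(L \right)} = L + 18 = 18 + L$)
$k{\left(w \right)} = 10 w^{2}$ ($k{\left(w \right)} = 5 \left(w + w\right) w = 5 \cdot 2 w w = 5 \cdot 2 w^{2} = 10 w^{2}$)
$k{\left(Z{\left(\frac{3 - 6}{12} \right)} \right)} - M{\left(239,113 \right)} = 10 \left(18 + \frac{3 - 6}{12}\right)^{2} - 239 = 10 \left(18 + \left(3 - 6\right) \frac{1}{12}\right)^{2} - 239 = 10 \left(18 - \frac{1}{4}\right)^{2} - 239 = 10 \left(\frac{71}{4}\right)^{2} - 239 = 10 \cdot \frac{5041}{16} - 239 = \frac{25205}{8} - 239 = \frac{23293}{8}$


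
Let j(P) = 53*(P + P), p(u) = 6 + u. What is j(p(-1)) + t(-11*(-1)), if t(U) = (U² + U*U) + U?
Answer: 783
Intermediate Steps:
j(P) = 106*P (j(P) = 53*(2*P) = 106*P)
t(U) = U + 2*U² (t(U) = (U² + U²) + U = 2*U² + U = U + 2*U²)
j(p(-1)) + t(-11*(-1)) = 106*(6 - 1) + (-11*(-1))*(1 + 2*(-11*(-1))) = 106*5 + 11*(1 + 2*11) = 530 + 11*(1 + 22) = 530 + 11*23 = 530 + 253 = 783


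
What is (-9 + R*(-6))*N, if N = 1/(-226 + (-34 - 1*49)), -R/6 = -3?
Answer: 39/103 ≈ 0.37864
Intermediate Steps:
R = 18 (R = -6*(-3) = 18)
N = -1/309 (N = 1/(-226 + (-34 - 49)) = 1/(-226 - 83) = 1/(-309) = -1/309 ≈ -0.0032362)
(-9 + R*(-6))*N = (-9 + 18*(-6))*(-1/309) = (-9 - 108)*(-1/309) = -117*(-1/309) = 39/103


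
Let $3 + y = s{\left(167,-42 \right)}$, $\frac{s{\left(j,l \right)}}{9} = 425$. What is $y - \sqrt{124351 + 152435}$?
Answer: $3822 - 3 \sqrt{30754} \approx 3295.9$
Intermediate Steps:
$s{\left(j,l \right)} = 3825$ ($s{\left(j,l \right)} = 9 \cdot 425 = 3825$)
$y = 3822$ ($y = -3 + 3825 = 3822$)
$y - \sqrt{124351 + 152435} = 3822 - \sqrt{124351 + 152435} = 3822 - \sqrt{276786} = 3822 - 3 \sqrt{30754}$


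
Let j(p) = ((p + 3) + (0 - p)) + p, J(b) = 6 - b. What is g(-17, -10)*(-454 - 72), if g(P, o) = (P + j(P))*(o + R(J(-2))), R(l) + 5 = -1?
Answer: -260896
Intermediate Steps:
j(p) = 3 + p (j(p) = ((3 + p) - p) + p = 3 + p)
R(l) = -6 (R(l) = -5 - 1 = -6)
g(P, o) = (-6 + o)*(3 + 2*P) (g(P, o) = (P + (3 + P))*(o - 6) = (3 + 2*P)*(-6 + o) = (-6 + o)*(3 + 2*P))
g(-17, -10)*(-454 - 72) = (-18 - 12*(-17) - 17*(-10) - 10*(3 - 17))*(-454 - 72) = (-18 + 204 + 170 - 10*(-14))*(-526) = (-18 + 204 + 170 + 140)*(-526) = 496*(-526) = -260896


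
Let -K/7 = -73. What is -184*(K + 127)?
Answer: -117392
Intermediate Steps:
K = 511 (K = -7*(-73) = 511)
-184*(K + 127) = -184*(511 + 127) = -184*638 = -117392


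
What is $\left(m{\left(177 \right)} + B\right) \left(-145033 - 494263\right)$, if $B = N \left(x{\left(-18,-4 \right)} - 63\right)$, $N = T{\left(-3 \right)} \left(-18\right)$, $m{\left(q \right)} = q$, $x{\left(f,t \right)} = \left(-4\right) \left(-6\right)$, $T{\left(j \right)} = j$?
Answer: $1233201984$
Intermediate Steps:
$x{\left(f,t \right)} = 24$
$N = 54$ ($N = \left(-3\right) \left(-18\right) = 54$)
$B = -2106$ ($B = 54 \left(24 - 63\right) = 54 \left(-39\right) = -2106$)
$\left(m{\left(177 \right)} + B\right) \left(-145033 - 494263\right) = \left(177 - 2106\right) \left(-145033 - 494263\right) = \left(-1929\right) \left(-639296\right) = 1233201984$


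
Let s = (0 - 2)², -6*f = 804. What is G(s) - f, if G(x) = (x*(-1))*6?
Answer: 110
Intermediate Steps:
f = -134 (f = -⅙*804 = -134)
s = 4 (s = (-2)² = 4)
G(x) = -6*x (G(x) = -x*6 = -6*x)
G(s) - f = -6*4 - 1*(-134) = -24 + 134 = 110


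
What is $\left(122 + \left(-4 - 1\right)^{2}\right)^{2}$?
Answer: $21609$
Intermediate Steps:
$\left(122 + \left(-4 - 1\right)^{2}\right)^{2} = \left(122 + \left(-5\right)^{2}\right)^{2} = \left(122 + 25\right)^{2} = 147^{2} = 21609$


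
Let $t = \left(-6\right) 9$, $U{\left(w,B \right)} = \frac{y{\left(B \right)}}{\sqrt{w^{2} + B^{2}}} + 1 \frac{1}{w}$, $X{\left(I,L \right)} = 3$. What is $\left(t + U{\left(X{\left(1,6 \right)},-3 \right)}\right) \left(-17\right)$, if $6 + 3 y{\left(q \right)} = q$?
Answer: $\frac{2737}{3} + \frac{17 \sqrt{2}}{2} \approx 924.35$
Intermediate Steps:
$y{\left(q \right)} = -2 + \frac{q}{3}$
$U{\left(w,B \right)} = \frac{1}{w} + \frac{-2 + \frac{B}{3}}{\sqrt{B^{2} + w^{2}}}$ ($U{\left(w,B \right)} = \frac{-2 + \frac{B}{3}}{\sqrt{w^{2} + B^{2}}} + 1 \frac{1}{w} = \frac{-2 + \frac{B}{3}}{\sqrt{B^{2} + w^{2}}} + \frac{1}{w} = \frac{1}{w} + \frac{-2 + \frac{B}{3}}{\sqrt{B^{2} + w^{2}}}$)
$t = -54$
$\left(t + U{\left(X{\left(1,6 \right)},-3 \right)}\right) \left(-17\right) = \left(-54 + \frac{\sqrt{\left(-3\right)^{2} + 3^{2}} + \frac{1}{3} \cdot 3 \left(-6 - 3\right)}{3 \sqrt{\left(-3\right)^{2} + 3^{2}}}\right) \left(-17\right) = \left(-54 + \frac{\sqrt{9 + 9} + \frac{1}{3} \cdot 3 \left(-9\right)}{3 \sqrt{9 + 9}}\right) \left(-17\right) = \left(-54 + \frac{\sqrt{18} - 9}{3 \cdot 3 \sqrt{2}}\right) \left(-17\right) = \left(-54 + \frac{\frac{\sqrt{2}}{6} \left(3 \sqrt{2} - 9\right)}{3}\right) \left(-17\right) = \left(-54 + \frac{\frac{\sqrt{2}}{6} \left(-9 + 3 \sqrt{2}\right)}{3}\right) \left(-17\right) = \left(-54 + \frac{\sqrt{2} \left(-9 + 3 \sqrt{2}\right)}{18}\right) \left(-17\right) = 918 - \frac{17 \sqrt{2} \left(-9 + 3 \sqrt{2}\right)}{18}$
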